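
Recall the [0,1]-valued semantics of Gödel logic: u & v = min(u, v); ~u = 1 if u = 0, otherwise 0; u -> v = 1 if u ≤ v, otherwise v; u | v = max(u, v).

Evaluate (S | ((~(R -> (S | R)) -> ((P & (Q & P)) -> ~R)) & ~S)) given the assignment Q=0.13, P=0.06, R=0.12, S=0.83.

0.83

(S | R) = max(0.83, 0.12) = 0.83
(R -> (S | R)): 0.12 ≤ 0.83, so result = 1
~(R -> (S | R)): Gödel ¬ of 1 = 0 (operand ≠ 0)
(Q & P) = min(0.13, 0.06) = 0.06
(P & (Q & P)) = min(0.06, 0.06) = 0.06
~R: Gödel ¬ of 0.12 = 0 (operand ≠ 0)
((P & (Q & P)) -> ~R): 0.06 > 0, so result = 0
(~(R -> (S | R)) -> ((P & (Q & P)) -> ~R)): 0 ≤ 0, so result = 1
~S: Gödel ¬ of 0.83 = 0 (operand ≠ 0)
((~(R -> (S | R)) -> ((P & (Q & P)) -> ~R)) & ~S) = min(1, 0) = 0
(S | ((~(R -> (S | R)) -> ((P & (Q & P)) -> ~R)) & ~S)) = max(0.83, 0) = 0.83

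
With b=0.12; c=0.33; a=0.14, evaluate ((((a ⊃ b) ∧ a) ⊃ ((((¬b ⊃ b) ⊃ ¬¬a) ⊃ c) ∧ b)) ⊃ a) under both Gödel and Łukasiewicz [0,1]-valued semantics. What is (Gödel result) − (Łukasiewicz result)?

Gödel evaluation:
  (a ⊃ b): 0.14 > 0.12, so result = 0.12
  ((a ⊃ b) ∧ a) = min(0.12, 0.14) = 0.12
  ¬b: Gödel ¬ of 0.12 = 0 (operand ≠ 0)
  (¬b ⊃ b): 0 ≤ 0.12, so result = 1
  ¬a: Gödel ¬ of 0.14 = 0 (operand ≠ 0)
  ¬¬a: Gödel ¬ of 0 = 1 (operand is 0)
  ((¬b ⊃ b) ⊃ ¬¬a): 1 ≤ 1, so result = 1
  (((¬b ⊃ b) ⊃ ¬¬a) ⊃ c): 1 > 0.33, so result = 0.33
  ((((¬b ⊃ b) ⊃ ¬¬a) ⊃ c) ∧ b) = min(0.33, 0.12) = 0.12
  (((a ⊃ b) ∧ a) ⊃ ((((¬b ⊃ b) ⊃ ¬¬a) ⊃ c) ∧ b)): 0.12 ≤ 0.12, so result = 1
  ((((a ⊃ b) ∧ a) ⊃ ((((¬b ⊃ b) ⊃ ¬¬a) ⊃ c) ∧ b)) ⊃ a): 1 > 0.14, so result = 0.14
  Gödel value = 0.14
Łukasiewicz evaluation:
  (a ⊃ b): min(1, 1 − 0.14 + 0.12) = 0.98
  ((a ⊃ b) ∧ a) = min(0.98, 0.14) = 0.14
  ¬b: Łukasiewicz ¬ gives 1 − 0.12 = 0.88
  (¬b ⊃ b): min(1, 1 − 0.88 + 0.12) = 0.24
  ¬a: Łukasiewicz ¬ gives 1 − 0.14 = 0.86
  ¬¬a: Łukasiewicz ¬ gives 1 − 0.86 = 0.14
  ((¬b ⊃ b) ⊃ ¬¬a): min(1, 1 − 0.24 + 0.14) = 0.9
  (((¬b ⊃ b) ⊃ ¬¬a) ⊃ c): min(1, 1 − 0.9 + 0.33) = 0.43
  ((((¬b ⊃ b) ⊃ ¬¬a) ⊃ c) ∧ b) = min(0.43, 0.12) = 0.12
  (((a ⊃ b) ∧ a) ⊃ ((((¬b ⊃ b) ⊃ ¬¬a) ⊃ c) ∧ b)): min(1, 1 − 0.14 + 0.12) = 0.98
  ((((a ⊃ b) ∧ a) ⊃ ((((¬b ⊃ b) ⊃ ¬¬a) ⊃ c) ∧ b)) ⊃ a): min(1, 1 − 0.98 + 0.14) = 0.16
  Łukasiewicz value = 0.16
Difference: 0.14 − 0.16 = -0.02

-0.02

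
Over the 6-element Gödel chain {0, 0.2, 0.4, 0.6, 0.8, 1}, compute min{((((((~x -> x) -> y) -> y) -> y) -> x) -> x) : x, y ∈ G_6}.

0.20

The minimum is attained at x = 0.2, y = 0:
  ~x: Gödel ¬ of 0.2 = 0 (operand ≠ 0)
  (~x -> x): 0 ≤ 0.2, so result = 1
  ((~x -> x) -> y): 1 > 0, so result = 0
  (((~x -> x) -> y) -> y): 0 ≤ 0, so result = 1
  ((((~x -> x) -> y) -> y) -> y): 1 > 0, so result = 0
  (((((~x -> x) -> y) -> y) -> y) -> x): 0 ≤ 0.2, so result = 1
  ((((((~x -> x) -> y) -> y) -> y) -> x) -> x): 1 > 0.2, so result = 0.2
Checking all 36 assignments confirms none give a value below 0.20.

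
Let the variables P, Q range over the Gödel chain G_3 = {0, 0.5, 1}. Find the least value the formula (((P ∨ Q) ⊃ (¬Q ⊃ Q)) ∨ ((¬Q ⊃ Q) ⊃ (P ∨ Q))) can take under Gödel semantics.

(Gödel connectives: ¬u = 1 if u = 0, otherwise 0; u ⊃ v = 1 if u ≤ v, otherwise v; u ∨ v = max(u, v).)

1.00

Every assignment gives 1. For instance at P = 0, Q = 0:
  (P ∨ Q) = max(0, 0) = 0
  ¬Q: Gödel ¬ of 0 = 1 (operand is 0)
  (¬Q ⊃ Q): 1 > 0, so result = 0
  ((P ∨ Q) ⊃ (¬Q ⊃ Q)): 0 ≤ 0, so result = 1
  ¬Q: Gödel ¬ of 0 = 1 (operand is 0)
  (¬Q ⊃ Q): 1 > 0, so result = 0
  (P ∨ Q) = max(0, 0) = 0
  ((¬Q ⊃ Q) ⊃ (P ∨ Q)): 0 ≤ 0, so result = 1
  (((P ∨ Q) ⊃ (¬Q ⊃ Q)) ∨ ((¬Q ⊃ Q) ⊃ (P ∨ Q))) = max(1, 1) = 1
All 9 assignments give value 1 — the formula is a G_3-tautology.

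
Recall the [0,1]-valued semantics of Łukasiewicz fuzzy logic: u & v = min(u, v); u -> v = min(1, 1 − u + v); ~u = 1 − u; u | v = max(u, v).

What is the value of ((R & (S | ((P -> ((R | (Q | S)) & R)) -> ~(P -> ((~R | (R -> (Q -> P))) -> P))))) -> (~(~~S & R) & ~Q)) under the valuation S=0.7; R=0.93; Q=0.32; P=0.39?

(Q | S) = max(0.32, 0.7) = 0.7
(R | (Q | S)) = max(0.93, 0.7) = 0.93
((R | (Q | S)) & R) = min(0.93, 0.93) = 0.93
(P -> ((R | (Q | S)) & R)): min(1, 1 − 0.39 + 0.93) = 1
~R: Łukasiewicz ¬ gives 1 − 0.93 = 0.07
(Q -> P): min(1, 1 − 0.32 + 0.39) = 1
(R -> (Q -> P)): min(1, 1 − 0.93 + 1) = 1
(~R | (R -> (Q -> P))) = max(0.07, 1) = 1
((~R | (R -> (Q -> P))) -> P): min(1, 1 − 1 + 0.39) = 0.39
(P -> ((~R | (R -> (Q -> P))) -> P)): min(1, 1 − 0.39 + 0.39) = 1
~(P -> ((~R | (R -> (Q -> P))) -> P)): Łukasiewicz ¬ gives 1 − 1 = 0
((P -> ((R | (Q | S)) & R)) -> ~(P -> ((~R | (R -> (Q -> P))) -> P))): min(1, 1 − 1 + 0) = 0
(S | ((P -> ((R | (Q | S)) & R)) -> ~(P -> ((~R | (R -> (Q -> P))) -> P)))) = max(0.7, 0) = 0.7
(R & (S | ((P -> ((R | (Q | S)) & R)) -> ~(P -> ((~R | (R -> (Q -> P))) -> P))))) = min(0.93, 0.7) = 0.7
~S: Łukasiewicz ¬ gives 1 − 0.7 = 0.3
~~S: Łukasiewicz ¬ gives 1 − 0.3 = 0.7
(~~S & R) = min(0.7, 0.93) = 0.7
~(~~S & R): Łukasiewicz ¬ gives 1 − 0.7 = 0.3
~Q: Łukasiewicz ¬ gives 1 − 0.32 = 0.68
(~(~~S & R) & ~Q) = min(0.3, 0.68) = 0.3
((R & (S | ((P -> ((R | (Q | S)) & R)) -> ~(P -> ((~R | (R -> (Q -> P))) -> P))))) -> (~(~~S & R) & ~Q)): min(1, 1 − 0.7 + 0.3) = 0.6

0.60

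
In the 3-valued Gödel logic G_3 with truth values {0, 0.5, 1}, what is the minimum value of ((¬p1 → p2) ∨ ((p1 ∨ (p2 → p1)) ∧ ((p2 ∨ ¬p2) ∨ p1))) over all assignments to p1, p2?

0.50

The minimum is attained at p1 = 0, p2 = 0.5:
  ¬p1: Gödel ¬ of 0 = 1 (operand is 0)
  (¬p1 → p2): 1 > 0.5, so result = 0.5
  (p2 → p1): 0.5 > 0, so result = 0
  (p1 ∨ (p2 → p1)) = max(0, 0) = 0
  ¬p2: Gödel ¬ of 0.5 = 0 (operand ≠ 0)
  (p2 ∨ ¬p2) = max(0.5, 0) = 0.5
  ((p2 ∨ ¬p2) ∨ p1) = max(0.5, 0) = 0.5
  ((p1 ∨ (p2 → p1)) ∧ ((p2 ∨ ¬p2) ∨ p1)) = min(0, 0.5) = 0
  ((¬p1 → p2) ∨ ((p1 ∨ (p2 → p1)) ∧ ((p2 ∨ ¬p2) ∨ p1))) = max(0.5, 0) = 0.5
Checking all 9 assignments confirms none give a value below 0.50.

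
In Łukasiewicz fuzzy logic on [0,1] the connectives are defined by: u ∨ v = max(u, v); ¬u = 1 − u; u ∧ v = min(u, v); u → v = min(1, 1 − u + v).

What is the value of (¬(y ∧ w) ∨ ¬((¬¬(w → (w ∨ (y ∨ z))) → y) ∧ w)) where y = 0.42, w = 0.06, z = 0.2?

(y ∧ w) = min(0.42, 0.06) = 0.06
¬(y ∧ w): Łukasiewicz ¬ gives 1 − 0.06 = 0.94
(y ∨ z) = max(0.42, 0.2) = 0.42
(w ∨ (y ∨ z)) = max(0.06, 0.42) = 0.42
(w → (w ∨ (y ∨ z))): min(1, 1 − 0.06 + 0.42) = 1
¬(w → (w ∨ (y ∨ z))): Łukasiewicz ¬ gives 1 − 1 = 0
¬¬(w → (w ∨ (y ∨ z))): Łukasiewicz ¬ gives 1 − 0 = 1
(¬¬(w → (w ∨ (y ∨ z))) → y): min(1, 1 − 1 + 0.42) = 0.42
((¬¬(w → (w ∨ (y ∨ z))) → y) ∧ w) = min(0.42, 0.06) = 0.06
¬((¬¬(w → (w ∨ (y ∨ z))) → y) ∧ w): Łukasiewicz ¬ gives 1 − 0.06 = 0.94
(¬(y ∧ w) ∨ ¬((¬¬(w → (w ∨ (y ∨ z))) → y) ∧ w)) = max(0.94, 0.94) = 0.94

0.94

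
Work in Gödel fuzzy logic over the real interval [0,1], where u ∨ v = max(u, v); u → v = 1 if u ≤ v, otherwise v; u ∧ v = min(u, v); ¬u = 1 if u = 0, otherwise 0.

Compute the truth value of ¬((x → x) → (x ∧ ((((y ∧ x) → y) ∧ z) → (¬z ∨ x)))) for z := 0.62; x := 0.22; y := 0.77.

(x → x): 0.22 ≤ 0.22, so result = 1
(y ∧ x) = min(0.77, 0.22) = 0.22
((y ∧ x) → y): 0.22 ≤ 0.77, so result = 1
(((y ∧ x) → y) ∧ z) = min(1, 0.62) = 0.62
¬z: Gödel ¬ of 0.62 = 0 (operand ≠ 0)
(¬z ∨ x) = max(0, 0.22) = 0.22
((((y ∧ x) → y) ∧ z) → (¬z ∨ x)): 0.62 > 0.22, so result = 0.22
(x ∧ ((((y ∧ x) → y) ∧ z) → (¬z ∨ x))) = min(0.22, 0.22) = 0.22
((x → x) → (x ∧ ((((y ∧ x) → y) ∧ z) → (¬z ∨ x)))): 1 > 0.22, so result = 0.22
¬((x → x) → (x ∧ ((((y ∧ x) → y) ∧ z) → (¬z ∨ x)))): Gödel ¬ of 0.22 = 0 (operand ≠ 0)

0.00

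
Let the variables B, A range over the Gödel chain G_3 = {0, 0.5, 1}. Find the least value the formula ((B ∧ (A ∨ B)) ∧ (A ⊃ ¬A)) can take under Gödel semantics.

The minimum is attained at B = 0, A = 0:
  (A ∨ B) = max(0, 0) = 0
  (B ∧ (A ∨ B)) = min(0, 0) = 0
  ¬A: Gödel ¬ of 0 = 1 (operand is 0)
  (A ⊃ ¬A): 0 ≤ 1, so result = 1
  ((B ∧ (A ∨ B)) ∧ (A ⊃ ¬A)) = min(0, 1) = 0
Checking all 9 assignments confirms none give a value below 0.00.

0.00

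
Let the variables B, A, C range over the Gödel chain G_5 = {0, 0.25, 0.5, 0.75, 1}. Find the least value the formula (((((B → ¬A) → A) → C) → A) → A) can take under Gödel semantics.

0.25

The minimum is attained at B = 0, A = 0.25, C = 0:
  ¬A: Gödel ¬ of 0.25 = 0 (operand ≠ 0)
  (B → ¬A): 0 ≤ 0, so result = 1
  ((B → ¬A) → A): 1 > 0.25, so result = 0.25
  (((B → ¬A) → A) → C): 0.25 > 0, so result = 0
  ((((B → ¬A) → A) → C) → A): 0 ≤ 0.25, so result = 1
  (((((B → ¬A) → A) → C) → A) → A): 1 > 0.25, so result = 0.25
Checking all 125 assignments confirms none give a value below 0.25.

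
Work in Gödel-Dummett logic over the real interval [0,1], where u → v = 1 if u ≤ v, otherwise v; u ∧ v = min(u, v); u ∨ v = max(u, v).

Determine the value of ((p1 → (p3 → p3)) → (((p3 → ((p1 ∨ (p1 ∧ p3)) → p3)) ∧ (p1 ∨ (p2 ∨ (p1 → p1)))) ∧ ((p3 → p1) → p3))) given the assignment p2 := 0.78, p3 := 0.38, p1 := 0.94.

(p3 → p3): 0.38 ≤ 0.38, so result = 1
(p1 → (p3 → p3)): 0.94 ≤ 1, so result = 1
(p1 ∧ p3) = min(0.94, 0.38) = 0.38
(p1 ∨ (p1 ∧ p3)) = max(0.94, 0.38) = 0.94
((p1 ∨ (p1 ∧ p3)) → p3): 0.94 > 0.38, so result = 0.38
(p3 → ((p1 ∨ (p1 ∧ p3)) → p3)): 0.38 ≤ 0.38, so result = 1
(p1 → p1): 0.94 ≤ 0.94, so result = 1
(p2 ∨ (p1 → p1)) = max(0.78, 1) = 1
(p1 ∨ (p2 ∨ (p1 → p1))) = max(0.94, 1) = 1
((p3 → ((p1 ∨ (p1 ∧ p3)) → p3)) ∧ (p1 ∨ (p2 ∨ (p1 → p1)))) = min(1, 1) = 1
(p3 → p1): 0.38 ≤ 0.94, so result = 1
((p3 → p1) → p3): 1 > 0.38, so result = 0.38
(((p3 → ((p1 ∨ (p1 ∧ p3)) → p3)) ∧ (p1 ∨ (p2 ∨ (p1 → p1)))) ∧ ((p3 → p1) → p3)) = min(1, 0.38) = 0.38
((p1 → (p3 → p3)) → (((p3 → ((p1 ∨ (p1 ∧ p3)) → p3)) ∧ (p1 ∨ (p2 ∨ (p1 → p1)))) ∧ ((p3 → p1) → p3))): 1 > 0.38, so result = 0.38

0.38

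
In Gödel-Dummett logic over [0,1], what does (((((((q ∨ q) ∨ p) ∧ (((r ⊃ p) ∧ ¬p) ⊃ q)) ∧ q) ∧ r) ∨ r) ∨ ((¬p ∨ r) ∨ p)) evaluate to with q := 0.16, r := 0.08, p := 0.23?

(q ∨ q) = max(0.16, 0.16) = 0.16
((q ∨ q) ∨ p) = max(0.16, 0.23) = 0.23
(r ⊃ p): 0.08 ≤ 0.23, so result = 1
¬p: Gödel ¬ of 0.23 = 0 (operand ≠ 0)
((r ⊃ p) ∧ ¬p) = min(1, 0) = 0
(((r ⊃ p) ∧ ¬p) ⊃ q): 0 ≤ 0.16, so result = 1
(((q ∨ q) ∨ p) ∧ (((r ⊃ p) ∧ ¬p) ⊃ q)) = min(0.23, 1) = 0.23
((((q ∨ q) ∨ p) ∧ (((r ⊃ p) ∧ ¬p) ⊃ q)) ∧ q) = min(0.23, 0.16) = 0.16
(((((q ∨ q) ∨ p) ∧ (((r ⊃ p) ∧ ¬p) ⊃ q)) ∧ q) ∧ r) = min(0.16, 0.08) = 0.08
((((((q ∨ q) ∨ p) ∧ (((r ⊃ p) ∧ ¬p) ⊃ q)) ∧ q) ∧ r) ∨ r) = max(0.08, 0.08) = 0.08
¬p: Gödel ¬ of 0.23 = 0 (operand ≠ 0)
(¬p ∨ r) = max(0, 0.08) = 0.08
((¬p ∨ r) ∨ p) = max(0.08, 0.23) = 0.23
(((((((q ∨ q) ∨ p) ∧ (((r ⊃ p) ∧ ¬p) ⊃ q)) ∧ q) ∧ r) ∨ r) ∨ ((¬p ∨ r) ∨ p)) = max(0.08, 0.23) = 0.23

0.23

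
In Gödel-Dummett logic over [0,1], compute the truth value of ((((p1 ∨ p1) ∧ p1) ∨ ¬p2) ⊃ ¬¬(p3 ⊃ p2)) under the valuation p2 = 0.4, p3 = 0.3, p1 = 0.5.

1.00

(p1 ∨ p1) = max(0.5, 0.5) = 0.5
((p1 ∨ p1) ∧ p1) = min(0.5, 0.5) = 0.5
¬p2: Gödel ¬ of 0.4 = 0 (operand ≠ 0)
(((p1 ∨ p1) ∧ p1) ∨ ¬p2) = max(0.5, 0) = 0.5
(p3 ⊃ p2): 0.3 ≤ 0.4, so result = 1
¬(p3 ⊃ p2): Gödel ¬ of 1 = 0 (operand ≠ 0)
¬¬(p3 ⊃ p2): Gödel ¬ of 0 = 1 (operand is 0)
((((p1 ∨ p1) ∧ p1) ∨ ¬p2) ⊃ ¬¬(p3 ⊃ p2)): 0.5 ≤ 1, so result = 1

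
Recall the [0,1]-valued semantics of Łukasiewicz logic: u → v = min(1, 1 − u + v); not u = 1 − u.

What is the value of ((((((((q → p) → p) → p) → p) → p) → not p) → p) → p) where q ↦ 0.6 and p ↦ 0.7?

(q → p): min(1, 1 − 0.6 + 0.7) = 1
((q → p) → p): min(1, 1 − 1 + 0.7) = 0.7
(((q → p) → p) → p): min(1, 1 − 0.7 + 0.7) = 1
((((q → p) → p) → p) → p): min(1, 1 − 1 + 0.7) = 0.7
(((((q → p) → p) → p) → p) → p): min(1, 1 − 0.7 + 0.7) = 1
not p: Łukasiewicz ¬ gives 1 − 0.7 = 0.3
((((((q → p) → p) → p) → p) → p) → not p): min(1, 1 − 1 + 0.3) = 0.3
(((((((q → p) → p) → p) → p) → p) → not p) → p): min(1, 1 − 0.3 + 0.7) = 1
((((((((q → p) → p) → p) → p) → p) → not p) → p) → p): min(1, 1 − 1 + 0.7) = 0.7

0.70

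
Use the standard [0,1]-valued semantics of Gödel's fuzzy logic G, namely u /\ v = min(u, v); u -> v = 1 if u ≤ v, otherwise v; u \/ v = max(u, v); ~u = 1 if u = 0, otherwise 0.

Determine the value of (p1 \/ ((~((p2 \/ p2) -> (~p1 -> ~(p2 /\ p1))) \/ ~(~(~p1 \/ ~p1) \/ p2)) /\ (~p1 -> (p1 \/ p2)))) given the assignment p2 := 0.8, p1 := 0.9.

0.90

(p2 \/ p2) = max(0.8, 0.8) = 0.8
~p1: Gödel ¬ of 0.9 = 0 (operand ≠ 0)
(p2 /\ p1) = min(0.8, 0.9) = 0.8
~(p2 /\ p1): Gödel ¬ of 0.8 = 0 (operand ≠ 0)
(~p1 -> ~(p2 /\ p1)): 0 ≤ 0, so result = 1
((p2 \/ p2) -> (~p1 -> ~(p2 /\ p1))): 0.8 ≤ 1, so result = 1
~((p2 \/ p2) -> (~p1 -> ~(p2 /\ p1))): Gödel ¬ of 1 = 0 (operand ≠ 0)
~p1: Gödel ¬ of 0.9 = 0 (operand ≠ 0)
~p1: Gödel ¬ of 0.9 = 0 (operand ≠ 0)
(~p1 \/ ~p1) = max(0, 0) = 0
~(~p1 \/ ~p1): Gödel ¬ of 0 = 1 (operand is 0)
(~(~p1 \/ ~p1) \/ p2) = max(1, 0.8) = 1
~(~(~p1 \/ ~p1) \/ p2): Gödel ¬ of 1 = 0 (operand ≠ 0)
(~((p2 \/ p2) -> (~p1 -> ~(p2 /\ p1))) \/ ~(~(~p1 \/ ~p1) \/ p2)) = max(0, 0) = 0
~p1: Gödel ¬ of 0.9 = 0 (operand ≠ 0)
(p1 \/ p2) = max(0.9, 0.8) = 0.9
(~p1 -> (p1 \/ p2)): 0 ≤ 0.9, so result = 1
((~((p2 \/ p2) -> (~p1 -> ~(p2 /\ p1))) \/ ~(~(~p1 \/ ~p1) \/ p2)) /\ (~p1 -> (p1 \/ p2))) = min(0, 1) = 0
(p1 \/ ((~((p2 \/ p2) -> (~p1 -> ~(p2 /\ p1))) \/ ~(~(~p1 \/ ~p1) \/ p2)) /\ (~p1 -> (p1 \/ p2)))) = max(0.9, 0) = 0.9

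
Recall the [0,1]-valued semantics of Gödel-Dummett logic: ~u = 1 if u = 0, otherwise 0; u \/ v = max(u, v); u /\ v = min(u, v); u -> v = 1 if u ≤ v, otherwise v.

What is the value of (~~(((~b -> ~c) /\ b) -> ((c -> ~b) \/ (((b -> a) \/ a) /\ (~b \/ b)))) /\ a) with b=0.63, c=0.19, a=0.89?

0.89

~b: Gödel ¬ of 0.63 = 0 (operand ≠ 0)
~c: Gödel ¬ of 0.19 = 0 (operand ≠ 0)
(~b -> ~c): 0 ≤ 0, so result = 1
((~b -> ~c) /\ b) = min(1, 0.63) = 0.63
~b: Gödel ¬ of 0.63 = 0 (operand ≠ 0)
(c -> ~b): 0.19 > 0, so result = 0
(b -> a): 0.63 ≤ 0.89, so result = 1
((b -> a) \/ a) = max(1, 0.89) = 1
~b: Gödel ¬ of 0.63 = 0 (operand ≠ 0)
(~b \/ b) = max(0, 0.63) = 0.63
(((b -> a) \/ a) /\ (~b \/ b)) = min(1, 0.63) = 0.63
((c -> ~b) \/ (((b -> a) \/ a) /\ (~b \/ b))) = max(0, 0.63) = 0.63
(((~b -> ~c) /\ b) -> ((c -> ~b) \/ (((b -> a) \/ a) /\ (~b \/ b)))): 0.63 ≤ 0.63, so result = 1
~(((~b -> ~c) /\ b) -> ((c -> ~b) \/ (((b -> a) \/ a) /\ (~b \/ b)))): Gödel ¬ of 1 = 0 (operand ≠ 0)
~~(((~b -> ~c) /\ b) -> ((c -> ~b) \/ (((b -> a) \/ a) /\ (~b \/ b)))): Gödel ¬ of 0 = 1 (operand is 0)
(~~(((~b -> ~c) /\ b) -> ((c -> ~b) \/ (((b -> a) \/ a) /\ (~b \/ b)))) /\ a) = min(1, 0.89) = 0.89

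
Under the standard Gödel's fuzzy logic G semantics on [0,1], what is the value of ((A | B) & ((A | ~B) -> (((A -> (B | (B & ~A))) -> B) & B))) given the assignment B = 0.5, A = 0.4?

0.50

(A | B) = max(0.4, 0.5) = 0.5
~B: Gödel ¬ of 0.5 = 0 (operand ≠ 0)
(A | ~B) = max(0.4, 0) = 0.4
~A: Gödel ¬ of 0.4 = 0 (operand ≠ 0)
(B & ~A) = min(0.5, 0) = 0
(B | (B & ~A)) = max(0.5, 0) = 0.5
(A -> (B | (B & ~A))): 0.4 ≤ 0.5, so result = 1
((A -> (B | (B & ~A))) -> B): 1 > 0.5, so result = 0.5
(((A -> (B | (B & ~A))) -> B) & B) = min(0.5, 0.5) = 0.5
((A | ~B) -> (((A -> (B | (B & ~A))) -> B) & B)): 0.4 ≤ 0.5, so result = 1
((A | B) & ((A | ~B) -> (((A -> (B | (B & ~A))) -> B) & B))) = min(0.5, 1) = 0.5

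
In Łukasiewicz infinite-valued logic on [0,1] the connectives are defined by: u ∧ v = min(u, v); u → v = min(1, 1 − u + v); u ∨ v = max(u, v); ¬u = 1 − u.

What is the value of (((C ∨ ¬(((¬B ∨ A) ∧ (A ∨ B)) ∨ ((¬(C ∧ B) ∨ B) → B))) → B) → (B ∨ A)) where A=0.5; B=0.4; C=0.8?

¬B: Łukasiewicz ¬ gives 1 − 0.4 = 0.6
(¬B ∨ A) = max(0.6, 0.5) = 0.6
(A ∨ B) = max(0.5, 0.4) = 0.5
((¬B ∨ A) ∧ (A ∨ B)) = min(0.6, 0.5) = 0.5
(C ∧ B) = min(0.8, 0.4) = 0.4
¬(C ∧ B): Łukasiewicz ¬ gives 1 − 0.4 = 0.6
(¬(C ∧ B) ∨ B) = max(0.6, 0.4) = 0.6
((¬(C ∧ B) ∨ B) → B): min(1, 1 − 0.6 + 0.4) = 0.8
(((¬B ∨ A) ∧ (A ∨ B)) ∨ ((¬(C ∧ B) ∨ B) → B)) = max(0.5, 0.8) = 0.8
¬(((¬B ∨ A) ∧ (A ∨ B)) ∨ ((¬(C ∧ B) ∨ B) → B)): Łukasiewicz ¬ gives 1 − 0.8 = 0.2
(C ∨ ¬(((¬B ∨ A) ∧ (A ∨ B)) ∨ ((¬(C ∧ B) ∨ B) → B))) = max(0.8, 0.2) = 0.8
((C ∨ ¬(((¬B ∨ A) ∧ (A ∨ B)) ∨ ((¬(C ∧ B) ∨ B) → B))) → B): min(1, 1 − 0.8 + 0.4) = 0.6
(B ∨ A) = max(0.4, 0.5) = 0.5
(((C ∨ ¬(((¬B ∨ A) ∧ (A ∨ B)) ∨ ((¬(C ∧ B) ∨ B) → B))) → B) → (B ∨ A)): min(1, 1 − 0.6 + 0.5) = 0.9

0.90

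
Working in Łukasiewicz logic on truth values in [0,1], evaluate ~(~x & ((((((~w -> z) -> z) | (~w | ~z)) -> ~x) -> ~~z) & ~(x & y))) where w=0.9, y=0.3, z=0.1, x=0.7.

~x: Łukasiewicz ¬ gives 1 − 0.7 = 0.3
~w: Łukasiewicz ¬ gives 1 − 0.9 = 0.1
(~w -> z): min(1, 1 − 0.1 + 0.1) = 1
((~w -> z) -> z): min(1, 1 − 1 + 0.1) = 0.1
~w: Łukasiewicz ¬ gives 1 − 0.9 = 0.1
~z: Łukasiewicz ¬ gives 1 − 0.1 = 0.9
(~w | ~z) = max(0.1, 0.9) = 0.9
(((~w -> z) -> z) | (~w | ~z)) = max(0.1, 0.9) = 0.9
~x: Łukasiewicz ¬ gives 1 − 0.7 = 0.3
((((~w -> z) -> z) | (~w | ~z)) -> ~x): min(1, 1 − 0.9 + 0.3) = 0.4
~z: Łukasiewicz ¬ gives 1 − 0.1 = 0.9
~~z: Łukasiewicz ¬ gives 1 − 0.9 = 0.1
(((((~w -> z) -> z) | (~w | ~z)) -> ~x) -> ~~z): min(1, 1 − 0.4 + 0.1) = 0.7
(x & y) = min(0.7, 0.3) = 0.3
~(x & y): Łukasiewicz ¬ gives 1 − 0.3 = 0.7
((((((~w -> z) -> z) | (~w | ~z)) -> ~x) -> ~~z) & ~(x & y)) = min(0.7, 0.7) = 0.7
(~x & ((((((~w -> z) -> z) | (~w | ~z)) -> ~x) -> ~~z) & ~(x & y))) = min(0.3, 0.7) = 0.3
~(~x & ((((((~w -> z) -> z) | (~w | ~z)) -> ~x) -> ~~z) & ~(x & y))): Łukasiewicz ¬ gives 1 − 0.3 = 0.7

0.70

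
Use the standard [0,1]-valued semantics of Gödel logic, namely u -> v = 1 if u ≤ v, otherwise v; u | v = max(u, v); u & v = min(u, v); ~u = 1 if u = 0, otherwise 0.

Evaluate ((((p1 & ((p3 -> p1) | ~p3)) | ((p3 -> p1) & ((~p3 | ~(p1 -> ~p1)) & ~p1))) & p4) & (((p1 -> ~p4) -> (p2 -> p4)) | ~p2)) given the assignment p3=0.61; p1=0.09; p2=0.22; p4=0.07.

0.07

(p3 -> p1): 0.61 > 0.09, so result = 0.09
~p3: Gödel ¬ of 0.61 = 0 (operand ≠ 0)
((p3 -> p1) | ~p3) = max(0.09, 0) = 0.09
(p1 & ((p3 -> p1) | ~p3)) = min(0.09, 0.09) = 0.09
(p3 -> p1): 0.61 > 0.09, so result = 0.09
~p3: Gödel ¬ of 0.61 = 0 (operand ≠ 0)
~p1: Gödel ¬ of 0.09 = 0 (operand ≠ 0)
(p1 -> ~p1): 0.09 > 0, so result = 0
~(p1 -> ~p1): Gödel ¬ of 0 = 1 (operand is 0)
(~p3 | ~(p1 -> ~p1)) = max(0, 1) = 1
~p1: Gödel ¬ of 0.09 = 0 (operand ≠ 0)
((~p3 | ~(p1 -> ~p1)) & ~p1) = min(1, 0) = 0
((p3 -> p1) & ((~p3 | ~(p1 -> ~p1)) & ~p1)) = min(0.09, 0) = 0
((p1 & ((p3 -> p1) | ~p3)) | ((p3 -> p1) & ((~p3 | ~(p1 -> ~p1)) & ~p1))) = max(0.09, 0) = 0.09
(((p1 & ((p3 -> p1) | ~p3)) | ((p3 -> p1) & ((~p3 | ~(p1 -> ~p1)) & ~p1))) & p4) = min(0.09, 0.07) = 0.07
~p4: Gödel ¬ of 0.07 = 0 (operand ≠ 0)
(p1 -> ~p4): 0.09 > 0, so result = 0
(p2 -> p4): 0.22 > 0.07, so result = 0.07
((p1 -> ~p4) -> (p2 -> p4)): 0 ≤ 0.07, so result = 1
~p2: Gödel ¬ of 0.22 = 0 (operand ≠ 0)
(((p1 -> ~p4) -> (p2 -> p4)) | ~p2) = max(1, 0) = 1
((((p1 & ((p3 -> p1) | ~p3)) | ((p3 -> p1) & ((~p3 | ~(p1 -> ~p1)) & ~p1))) & p4) & (((p1 -> ~p4) -> (p2 -> p4)) | ~p2)) = min(0.07, 1) = 0.07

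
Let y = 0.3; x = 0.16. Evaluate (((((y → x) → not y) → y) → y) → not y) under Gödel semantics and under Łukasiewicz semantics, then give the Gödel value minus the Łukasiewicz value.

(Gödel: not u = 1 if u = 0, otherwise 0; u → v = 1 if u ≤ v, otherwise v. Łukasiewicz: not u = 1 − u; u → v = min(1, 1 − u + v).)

Gödel evaluation:
  (y → x): 0.3 > 0.16, so result = 0.16
  not y: Gödel ¬ of 0.3 = 0 (operand ≠ 0)
  ((y → x) → not y): 0.16 > 0, so result = 0
  (((y → x) → not y) → y): 0 ≤ 0.3, so result = 1
  ((((y → x) → not y) → y) → y): 1 > 0.3, so result = 0.3
  not y: Gödel ¬ of 0.3 = 0 (operand ≠ 0)
  (((((y → x) → not y) → y) → y) → not y): 0.3 > 0, so result = 0
  Gödel value = 0
Łukasiewicz evaluation:
  (y → x): min(1, 1 − 0.3 + 0.16) = 0.86
  not y: Łukasiewicz ¬ gives 1 − 0.3 = 0.7
  ((y → x) → not y): min(1, 1 − 0.86 + 0.7) = 0.84
  (((y → x) → not y) → y): min(1, 1 − 0.84 + 0.3) = 0.46
  ((((y → x) → not y) → y) → y): min(1, 1 − 0.46 + 0.3) = 0.84
  not y: Łukasiewicz ¬ gives 1 − 0.3 = 0.7
  (((((y → x) → not y) → y) → y) → not y): min(1, 1 − 0.84 + 0.7) = 0.86
  Łukasiewicz value = 0.86
Difference: 0 − 0.86 = -0.86

-0.86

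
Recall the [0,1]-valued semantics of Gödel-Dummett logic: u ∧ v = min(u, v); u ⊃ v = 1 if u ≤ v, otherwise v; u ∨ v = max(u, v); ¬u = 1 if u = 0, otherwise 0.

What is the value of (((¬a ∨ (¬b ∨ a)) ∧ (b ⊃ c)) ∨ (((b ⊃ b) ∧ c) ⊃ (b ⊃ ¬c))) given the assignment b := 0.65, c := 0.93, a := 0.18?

¬a: Gödel ¬ of 0.18 = 0 (operand ≠ 0)
¬b: Gödel ¬ of 0.65 = 0 (operand ≠ 0)
(¬b ∨ a) = max(0, 0.18) = 0.18
(¬a ∨ (¬b ∨ a)) = max(0, 0.18) = 0.18
(b ⊃ c): 0.65 ≤ 0.93, so result = 1
((¬a ∨ (¬b ∨ a)) ∧ (b ⊃ c)) = min(0.18, 1) = 0.18
(b ⊃ b): 0.65 ≤ 0.65, so result = 1
((b ⊃ b) ∧ c) = min(1, 0.93) = 0.93
¬c: Gödel ¬ of 0.93 = 0 (operand ≠ 0)
(b ⊃ ¬c): 0.65 > 0, so result = 0
(((b ⊃ b) ∧ c) ⊃ (b ⊃ ¬c)): 0.93 > 0, so result = 0
(((¬a ∨ (¬b ∨ a)) ∧ (b ⊃ c)) ∨ (((b ⊃ b) ∧ c) ⊃ (b ⊃ ¬c))) = max(0.18, 0) = 0.18

0.18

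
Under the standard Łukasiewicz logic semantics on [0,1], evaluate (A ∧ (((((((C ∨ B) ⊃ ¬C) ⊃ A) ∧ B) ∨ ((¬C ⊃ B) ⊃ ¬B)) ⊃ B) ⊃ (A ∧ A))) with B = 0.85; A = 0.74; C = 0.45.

(C ∨ B) = max(0.45, 0.85) = 0.85
¬C: Łukasiewicz ¬ gives 1 − 0.45 = 0.55
((C ∨ B) ⊃ ¬C): min(1, 1 − 0.85 + 0.55) = 0.7
(((C ∨ B) ⊃ ¬C) ⊃ A): min(1, 1 − 0.7 + 0.74) = 1
((((C ∨ B) ⊃ ¬C) ⊃ A) ∧ B) = min(1, 0.85) = 0.85
¬C: Łukasiewicz ¬ gives 1 − 0.45 = 0.55
(¬C ⊃ B): min(1, 1 − 0.55 + 0.85) = 1
¬B: Łukasiewicz ¬ gives 1 − 0.85 = 0.15
((¬C ⊃ B) ⊃ ¬B): min(1, 1 − 1 + 0.15) = 0.15
(((((C ∨ B) ⊃ ¬C) ⊃ A) ∧ B) ∨ ((¬C ⊃ B) ⊃ ¬B)) = max(0.85, 0.15) = 0.85
((((((C ∨ B) ⊃ ¬C) ⊃ A) ∧ B) ∨ ((¬C ⊃ B) ⊃ ¬B)) ⊃ B): min(1, 1 − 0.85 + 0.85) = 1
(A ∧ A) = min(0.74, 0.74) = 0.74
(((((((C ∨ B) ⊃ ¬C) ⊃ A) ∧ B) ∨ ((¬C ⊃ B) ⊃ ¬B)) ⊃ B) ⊃ (A ∧ A)): min(1, 1 − 1 + 0.74) = 0.74
(A ∧ (((((((C ∨ B) ⊃ ¬C) ⊃ A) ∧ B) ∨ ((¬C ⊃ B) ⊃ ¬B)) ⊃ B) ⊃ (A ∧ A))) = min(0.74, 0.74) = 0.74

0.74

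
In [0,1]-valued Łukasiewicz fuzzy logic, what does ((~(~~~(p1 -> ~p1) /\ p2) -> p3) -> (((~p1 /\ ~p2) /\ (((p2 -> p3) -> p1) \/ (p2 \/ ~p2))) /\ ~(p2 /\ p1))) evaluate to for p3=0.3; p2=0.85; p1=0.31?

~p1: Łukasiewicz ¬ gives 1 − 0.31 = 0.69
(p1 -> ~p1): min(1, 1 − 0.31 + 0.69) = 1
~(p1 -> ~p1): Łukasiewicz ¬ gives 1 − 1 = 0
~~(p1 -> ~p1): Łukasiewicz ¬ gives 1 − 0 = 1
~~~(p1 -> ~p1): Łukasiewicz ¬ gives 1 − 1 = 0
(~~~(p1 -> ~p1) /\ p2) = min(0, 0.85) = 0
~(~~~(p1 -> ~p1) /\ p2): Łukasiewicz ¬ gives 1 − 0 = 1
(~(~~~(p1 -> ~p1) /\ p2) -> p3): min(1, 1 − 1 + 0.3) = 0.3
~p1: Łukasiewicz ¬ gives 1 − 0.31 = 0.69
~p2: Łukasiewicz ¬ gives 1 − 0.85 = 0.15
(~p1 /\ ~p2) = min(0.69, 0.15) = 0.15
(p2 -> p3): min(1, 1 − 0.85 + 0.3) = 0.45
((p2 -> p3) -> p1): min(1, 1 − 0.45 + 0.31) = 0.86
~p2: Łukasiewicz ¬ gives 1 − 0.85 = 0.15
(p2 \/ ~p2) = max(0.85, 0.15) = 0.85
(((p2 -> p3) -> p1) \/ (p2 \/ ~p2)) = max(0.86, 0.85) = 0.86
((~p1 /\ ~p2) /\ (((p2 -> p3) -> p1) \/ (p2 \/ ~p2))) = min(0.15, 0.86) = 0.15
(p2 /\ p1) = min(0.85, 0.31) = 0.31
~(p2 /\ p1): Łukasiewicz ¬ gives 1 − 0.31 = 0.69
(((~p1 /\ ~p2) /\ (((p2 -> p3) -> p1) \/ (p2 \/ ~p2))) /\ ~(p2 /\ p1)) = min(0.15, 0.69) = 0.15
((~(~~~(p1 -> ~p1) /\ p2) -> p3) -> (((~p1 /\ ~p2) /\ (((p2 -> p3) -> p1) \/ (p2 \/ ~p2))) /\ ~(p2 /\ p1))): min(1, 1 − 0.3 + 0.15) = 0.85

0.85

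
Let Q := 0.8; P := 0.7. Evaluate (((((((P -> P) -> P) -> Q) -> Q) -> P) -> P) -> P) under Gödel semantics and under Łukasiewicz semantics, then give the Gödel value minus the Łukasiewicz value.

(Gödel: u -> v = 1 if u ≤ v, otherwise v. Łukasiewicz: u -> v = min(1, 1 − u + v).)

-0.20

Gödel evaluation:
  (P -> P): 0.7 ≤ 0.7, so result = 1
  ((P -> P) -> P): 1 > 0.7, so result = 0.7
  (((P -> P) -> P) -> Q): 0.7 ≤ 0.8, so result = 1
  ((((P -> P) -> P) -> Q) -> Q): 1 > 0.8, so result = 0.8
  (((((P -> P) -> P) -> Q) -> Q) -> P): 0.8 > 0.7, so result = 0.7
  ((((((P -> P) -> P) -> Q) -> Q) -> P) -> P): 0.7 ≤ 0.7, so result = 1
  (((((((P -> P) -> P) -> Q) -> Q) -> P) -> P) -> P): 1 > 0.7, so result = 0.7
  Gödel value = 0.7
Łukasiewicz evaluation:
  (P -> P): min(1, 1 − 0.7 + 0.7) = 1
  ((P -> P) -> P): min(1, 1 − 1 + 0.7) = 0.7
  (((P -> P) -> P) -> Q): min(1, 1 − 0.7 + 0.8) = 1
  ((((P -> P) -> P) -> Q) -> Q): min(1, 1 − 1 + 0.8) = 0.8
  (((((P -> P) -> P) -> Q) -> Q) -> P): min(1, 1 − 0.8 + 0.7) = 0.9
  ((((((P -> P) -> P) -> Q) -> Q) -> P) -> P): min(1, 1 − 0.9 + 0.7) = 0.8
  (((((((P -> P) -> P) -> Q) -> Q) -> P) -> P) -> P): min(1, 1 − 0.8 + 0.7) = 0.9
  Łukasiewicz value = 0.9
Difference: 0.7 − 0.9 = -0.20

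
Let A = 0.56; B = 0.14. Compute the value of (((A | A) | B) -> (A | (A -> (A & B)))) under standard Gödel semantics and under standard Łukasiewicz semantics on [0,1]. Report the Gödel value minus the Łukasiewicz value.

0.00

Gödel evaluation:
  (A | A) = max(0.56, 0.56) = 0.56
  ((A | A) | B) = max(0.56, 0.14) = 0.56
  (A & B) = min(0.56, 0.14) = 0.14
  (A -> (A & B)): 0.56 > 0.14, so result = 0.14
  (A | (A -> (A & B))) = max(0.56, 0.14) = 0.56
  (((A | A) | B) -> (A | (A -> (A & B)))): 0.56 ≤ 0.56, so result = 1
  Gödel value = 1
Łukasiewicz evaluation:
  (A | A) = max(0.56, 0.56) = 0.56
  ((A | A) | B) = max(0.56, 0.14) = 0.56
  (A & B) = min(0.56, 0.14) = 0.14
  (A -> (A & B)): min(1, 1 − 0.56 + 0.14) = 0.58
  (A | (A -> (A & B))) = max(0.56, 0.58) = 0.58
  (((A | A) | B) -> (A | (A -> (A & B)))): min(1, 1 − 0.56 + 0.58) = 1
  Łukasiewicz value = 1
Difference: 1 − 1 = 0.00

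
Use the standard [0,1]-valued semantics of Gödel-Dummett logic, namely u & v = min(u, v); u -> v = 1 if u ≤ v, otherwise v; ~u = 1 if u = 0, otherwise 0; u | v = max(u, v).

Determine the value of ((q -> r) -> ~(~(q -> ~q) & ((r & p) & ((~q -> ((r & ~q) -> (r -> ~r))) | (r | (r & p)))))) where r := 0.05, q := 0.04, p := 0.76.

0.00

(q -> r): 0.04 ≤ 0.05, so result = 1
~q: Gödel ¬ of 0.04 = 0 (operand ≠ 0)
(q -> ~q): 0.04 > 0, so result = 0
~(q -> ~q): Gödel ¬ of 0 = 1 (operand is 0)
(r & p) = min(0.05, 0.76) = 0.05
~q: Gödel ¬ of 0.04 = 0 (operand ≠ 0)
~q: Gödel ¬ of 0.04 = 0 (operand ≠ 0)
(r & ~q) = min(0.05, 0) = 0
~r: Gödel ¬ of 0.05 = 0 (operand ≠ 0)
(r -> ~r): 0.05 > 0, so result = 0
((r & ~q) -> (r -> ~r)): 0 ≤ 0, so result = 1
(~q -> ((r & ~q) -> (r -> ~r))): 0 ≤ 1, so result = 1
(r & p) = min(0.05, 0.76) = 0.05
(r | (r & p)) = max(0.05, 0.05) = 0.05
((~q -> ((r & ~q) -> (r -> ~r))) | (r | (r & p))) = max(1, 0.05) = 1
((r & p) & ((~q -> ((r & ~q) -> (r -> ~r))) | (r | (r & p)))) = min(0.05, 1) = 0.05
(~(q -> ~q) & ((r & p) & ((~q -> ((r & ~q) -> (r -> ~r))) | (r | (r & p))))) = min(1, 0.05) = 0.05
~(~(q -> ~q) & ((r & p) & ((~q -> ((r & ~q) -> (r -> ~r))) | (r | (r & p))))): Gödel ¬ of 0.05 = 0 (operand ≠ 0)
((q -> r) -> ~(~(q -> ~q) & ((r & p) & ((~q -> ((r & ~q) -> (r -> ~r))) | (r | (r & p)))))): 1 > 0, so result = 0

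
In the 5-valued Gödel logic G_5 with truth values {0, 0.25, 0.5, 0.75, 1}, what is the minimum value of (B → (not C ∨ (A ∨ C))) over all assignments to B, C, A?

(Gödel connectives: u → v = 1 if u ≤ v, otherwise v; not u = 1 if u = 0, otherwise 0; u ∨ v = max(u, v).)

0.25

The minimum is attained at B = 0.5, C = 0.25, A = 0:
  not C: Gödel ¬ of 0.25 = 0 (operand ≠ 0)
  (A ∨ C) = max(0, 0.25) = 0.25
  (not C ∨ (A ∨ C)) = max(0, 0.25) = 0.25
  (B → (not C ∨ (A ∨ C))): 0.5 > 0.25, so result = 0.25
Checking all 125 assignments confirms none give a value below 0.25.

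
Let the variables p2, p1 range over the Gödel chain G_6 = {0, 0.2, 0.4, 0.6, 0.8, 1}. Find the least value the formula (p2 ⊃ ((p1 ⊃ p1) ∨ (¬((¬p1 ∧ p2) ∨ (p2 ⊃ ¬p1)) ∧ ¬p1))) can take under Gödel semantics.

Every assignment gives 1. For instance at p2 = 0, p1 = 0:
  (p1 ⊃ p1): 0 ≤ 0, so result = 1
  ¬p1: Gödel ¬ of 0 = 1 (operand is 0)
  (¬p1 ∧ p2) = min(1, 0) = 0
  ¬p1: Gödel ¬ of 0 = 1 (operand is 0)
  (p2 ⊃ ¬p1): 0 ≤ 1, so result = 1
  ((¬p1 ∧ p2) ∨ (p2 ⊃ ¬p1)) = max(0, 1) = 1
  ¬((¬p1 ∧ p2) ∨ (p2 ⊃ ¬p1)): Gödel ¬ of 1 = 0 (operand ≠ 0)
  ¬p1: Gödel ¬ of 0 = 1 (operand is 0)
  (¬((¬p1 ∧ p2) ∨ (p2 ⊃ ¬p1)) ∧ ¬p1) = min(0, 1) = 0
  ((p1 ⊃ p1) ∨ (¬((¬p1 ∧ p2) ∨ (p2 ⊃ ¬p1)) ∧ ¬p1)) = max(1, 0) = 1
  (p2 ⊃ ((p1 ⊃ p1) ∨ (¬((¬p1 ∧ p2) ∨ (p2 ⊃ ¬p1)) ∧ ¬p1))): 0 ≤ 1, so result = 1
All 36 assignments give value 1 — the formula is a G_6-tautology.

1.00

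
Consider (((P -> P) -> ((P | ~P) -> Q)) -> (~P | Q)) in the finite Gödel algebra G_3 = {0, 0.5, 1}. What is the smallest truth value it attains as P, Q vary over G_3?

0.50

The minimum is attained at P = 0.5, Q = 0.5:
  (P -> P): 0.5 ≤ 0.5, so result = 1
  ~P: Gödel ¬ of 0.5 = 0 (operand ≠ 0)
  (P | ~P) = max(0.5, 0) = 0.5
  ((P | ~P) -> Q): 0.5 ≤ 0.5, so result = 1
  ((P -> P) -> ((P | ~P) -> Q)): 1 ≤ 1, so result = 1
  ~P: Gödel ¬ of 0.5 = 0 (operand ≠ 0)
  (~P | Q) = max(0, 0.5) = 0.5
  (((P -> P) -> ((P | ~P) -> Q)) -> (~P | Q)): 1 > 0.5, so result = 0.5
Checking all 9 assignments confirms none give a value below 0.50.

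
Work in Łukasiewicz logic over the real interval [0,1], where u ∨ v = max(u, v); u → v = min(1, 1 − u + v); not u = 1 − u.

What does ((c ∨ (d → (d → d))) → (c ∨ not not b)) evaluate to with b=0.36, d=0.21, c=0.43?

(d → d): min(1, 1 − 0.21 + 0.21) = 1
(d → (d → d)): min(1, 1 − 0.21 + 1) = 1
(c ∨ (d → (d → d))) = max(0.43, 1) = 1
not b: Łukasiewicz ¬ gives 1 − 0.36 = 0.64
not not b: Łukasiewicz ¬ gives 1 − 0.64 = 0.36
(c ∨ not not b) = max(0.43, 0.36) = 0.43
((c ∨ (d → (d → d))) → (c ∨ not not b)): min(1, 1 − 1 + 0.43) = 0.43

0.43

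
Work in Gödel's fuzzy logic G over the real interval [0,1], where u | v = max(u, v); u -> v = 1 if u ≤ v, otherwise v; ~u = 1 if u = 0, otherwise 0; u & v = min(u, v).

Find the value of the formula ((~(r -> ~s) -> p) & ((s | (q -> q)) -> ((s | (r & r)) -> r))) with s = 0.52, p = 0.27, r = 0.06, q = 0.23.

0.06

~s: Gödel ¬ of 0.52 = 0 (operand ≠ 0)
(r -> ~s): 0.06 > 0, so result = 0
~(r -> ~s): Gödel ¬ of 0 = 1 (operand is 0)
(~(r -> ~s) -> p): 1 > 0.27, so result = 0.27
(q -> q): 0.23 ≤ 0.23, so result = 1
(s | (q -> q)) = max(0.52, 1) = 1
(r & r) = min(0.06, 0.06) = 0.06
(s | (r & r)) = max(0.52, 0.06) = 0.52
((s | (r & r)) -> r): 0.52 > 0.06, so result = 0.06
((s | (q -> q)) -> ((s | (r & r)) -> r)): 1 > 0.06, so result = 0.06
((~(r -> ~s) -> p) & ((s | (q -> q)) -> ((s | (r & r)) -> r))) = min(0.27, 0.06) = 0.06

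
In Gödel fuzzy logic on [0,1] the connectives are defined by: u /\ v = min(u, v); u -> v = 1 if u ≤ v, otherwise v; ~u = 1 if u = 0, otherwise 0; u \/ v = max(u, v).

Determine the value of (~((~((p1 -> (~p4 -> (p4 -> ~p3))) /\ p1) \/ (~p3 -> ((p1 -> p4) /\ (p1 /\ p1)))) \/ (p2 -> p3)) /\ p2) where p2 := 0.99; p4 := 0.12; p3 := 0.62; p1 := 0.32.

0.00

~p4: Gödel ¬ of 0.12 = 0 (operand ≠ 0)
~p3: Gödel ¬ of 0.62 = 0 (operand ≠ 0)
(p4 -> ~p3): 0.12 > 0, so result = 0
(~p4 -> (p4 -> ~p3)): 0 ≤ 0, so result = 1
(p1 -> (~p4 -> (p4 -> ~p3))): 0.32 ≤ 1, so result = 1
((p1 -> (~p4 -> (p4 -> ~p3))) /\ p1) = min(1, 0.32) = 0.32
~((p1 -> (~p4 -> (p4 -> ~p3))) /\ p1): Gödel ¬ of 0.32 = 0 (operand ≠ 0)
~p3: Gödel ¬ of 0.62 = 0 (operand ≠ 0)
(p1 -> p4): 0.32 > 0.12, so result = 0.12
(p1 /\ p1) = min(0.32, 0.32) = 0.32
((p1 -> p4) /\ (p1 /\ p1)) = min(0.12, 0.32) = 0.12
(~p3 -> ((p1 -> p4) /\ (p1 /\ p1))): 0 ≤ 0.12, so result = 1
(~((p1 -> (~p4 -> (p4 -> ~p3))) /\ p1) \/ (~p3 -> ((p1 -> p4) /\ (p1 /\ p1)))) = max(0, 1) = 1
(p2 -> p3): 0.99 > 0.62, so result = 0.62
((~((p1 -> (~p4 -> (p4 -> ~p3))) /\ p1) \/ (~p3 -> ((p1 -> p4) /\ (p1 /\ p1)))) \/ (p2 -> p3)) = max(1, 0.62) = 1
~((~((p1 -> (~p4 -> (p4 -> ~p3))) /\ p1) \/ (~p3 -> ((p1 -> p4) /\ (p1 /\ p1)))) \/ (p2 -> p3)): Gödel ¬ of 1 = 0 (operand ≠ 0)
(~((~((p1 -> (~p4 -> (p4 -> ~p3))) /\ p1) \/ (~p3 -> ((p1 -> p4) /\ (p1 /\ p1)))) \/ (p2 -> p3)) /\ p2) = min(0, 0.99) = 0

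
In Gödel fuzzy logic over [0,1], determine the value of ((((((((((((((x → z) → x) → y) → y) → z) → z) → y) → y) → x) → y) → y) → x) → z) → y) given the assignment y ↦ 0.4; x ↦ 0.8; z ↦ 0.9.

0.40

(x → z): 0.8 ≤ 0.9, so result = 1
((x → z) → x): 1 > 0.8, so result = 0.8
(((x → z) → x) → y): 0.8 > 0.4, so result = 0.4
((((x → z) → x) → y) → y): 0.4 ≤ 0.4, so result = 1
(((((x → z) → x) → y) → y) → z): 1 > 0.9, so result = 0.9
((((((x → z) → x) → y) → y) → z) → z): 0.9 ≤ 0.9, so result = 1
(((((((x → z) → x) → y) → y) → z) → z) → y): 1 > 0.4, so result = 0.4
((((((((x → z) → x) → y) → y) → z) → z) → y) → y): 0.4 ≤ 0.4, so result = 1
(((((((((x → z) → x) → y) → y) → z) → z) → y) → y) → x): 1 > 0.8, so result = 0.8
((((((((((x → z) → x) → y) → y) → z) → z) → y) → y) → x) → y): 0.8 > 0.4, so result = 0.4
(((((((((((x → z) → x) → y) → y) → z) → z) → y) → y) → x) → y) → y): 0.4 ≤ 0.4, so result = 1
((((((((((((x → z) → x) → y) → y) → z) → z) → y) → y) → x) → y) → y) → x): 1 > 0.8, so result = 0.8
(((((((((((((x → z) → x) → y) → y) → z) → z) → y) → y) → x) → y) → y) → x) → z): 0.8 ≤ 0.9, so result = 1
((((((((((((((x → z) → x) → y) → y) → z) → z) → y) → y) → x) → y) → y) → x) → z) → y): 1 > 0.4, so result = 0.4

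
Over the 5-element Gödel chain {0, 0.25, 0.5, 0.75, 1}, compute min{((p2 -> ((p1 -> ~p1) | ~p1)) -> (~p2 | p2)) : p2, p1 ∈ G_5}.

The minimum is attained at p2 = 0.25, p1 = 0:
  ~p1: Gödel ¬ of 0 = 1 (operand is 0)
  (p1 -> ~p1): 0 ≤ 1, so result = 1
  ~p1: Gödel ¬ of 0 = 1 (operand is 0)
  ((p1 -> ~p1) | ~p1) = max(1, 1) = 1
  (p2 -> ((p1 -> ~p1) | ~p1)): 0.25 ≤ 1, so result = 1
  ~p2: Gödel ¬ of 0.25 = 0 (operand ≠ 0)
  (~p2 | p2) = max(0, 0.25) = 0.25
  ((p2 -> ((p1 -> ~p1) | ~p1)) -> (~p2 | p2)): 1 > 0.25, so result = 0.25
Checking all 25 assignments confirms none give a value below 0.25.

0.25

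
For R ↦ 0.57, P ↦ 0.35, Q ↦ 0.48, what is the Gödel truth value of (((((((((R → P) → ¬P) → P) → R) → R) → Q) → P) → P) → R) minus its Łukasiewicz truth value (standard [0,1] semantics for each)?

-0.09

Gödel evaluation:
  (R → P): 0.57 > 0.35, so result = 0.35
  ¬P: Gödel ¬ of 0.35 = 0 (operand ≠ 0)
  ((R → P) → ¬P): 0.35 > 0, so result = 0
  (((R → P) → ¬P) → P): 0 ≤ 0.35, so result = 1
  ((((R → P) → ¬P) → P) → R): 1 > 0.57, so result = 0.57
  (((((R → P) → ¬P) → P) → R) → R): 0.57 ≤ 0.57, so result = 1
  ((((((R → P) → ¬P) → P) → R) → R) → Q): 1 > 0.48, so result = 0.48
  (((((((R → P) → ¬P) → P) → R) → R) → Q) → P): 0.48 > 0.35, so result = 0.35
  ((((((((R → P) → ¬P) → P) → R) → R) → Q) → P) → P): 0.35 ≤ 0.35, so result = 1
  (((((((((R → P) → ¬P) → P) → R) → R) → Q) → P) → P) → R): 1 > 0.57, so result = 0.57
  Gödel value = 0.57
Łukasiewicz evaluation:
  (R → P): min(1, 1 − 0.57 + 0.35) = 0.78
  ¬P: Łukasiewicz ¬ gives 1 − 0.35 = 0.65
  ((R → P) → ¬P): min(1, 1 − 0.78 + 0.65) = 0.87
  (((R → P) → ¬P) → P): min(1, 1 − 0.87 + 0.35) = 0.48
  ((((R → P) → ¬P) → P) → R): min(1, 1 − 0.48 + 0.57) = 1
  (((((R → P) → ¬P) → P) → R) → R): min(1, 1 − 1 + 0.57) = 0.57
  ((((((R → P) → ¬P) → P) → R) → R) → Q): min(1, 1 − 0.57 + 0.48) = 0.91
  (((((((R → P) → ¬P) → P) → R) → R) → Q) → P): min(1, 1 − 0.91 + 0.35) = 0.44
  ((((((((R → P) → ¬P) → P) → R) → R) → Q) → P) → P): min(1, 1 − 0.44 + 0.35) = 0.91
  (((((((((R → P) → ¬P) → P) → R) → R) → Q) → P) → P) → R): min(1, 1 − 0.91 + 0.57) = 0.66
  Łukasiewicz value = 0.66
Difference: 0.57 − 0.66 = -0.09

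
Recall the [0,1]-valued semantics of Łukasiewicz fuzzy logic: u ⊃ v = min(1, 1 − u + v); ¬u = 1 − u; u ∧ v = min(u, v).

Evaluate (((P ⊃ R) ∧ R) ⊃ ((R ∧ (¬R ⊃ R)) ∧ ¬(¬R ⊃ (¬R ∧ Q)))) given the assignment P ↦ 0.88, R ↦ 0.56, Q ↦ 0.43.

(P ⊃ R): min(1, 1 − 0.88 + 0.56) = 0.68
((P ⊃ R) ∧ R) = min(0.68, 0.56) = 0.56
¬R: Łukasiewicz ¬ gives 1 − 0.56 = 0.44
(¬R ⊃ R): min(1, 1 − 0.44 + 0.56) = 1
(R ∧ (¬R ⊃ R)) = min(0.56, 1) = 0.56
¬R: Łukasiewicz ¬ gives 1 − 0.56 = 0.44
¬R: Łukasiewicz ¬ gives 1 − 0.56 = 0.44
(¬R ∧ Q) = min(0.44, 0.43) = 0.43
(¬R ⊃ (¬R ∧ Q)): min(1, 1 − 0.44 + 0.43) = 0.99
¬(¬R ⊃ (¬R ∧ Q)): Łukasiewicz ¬ gives 1 − 0.99 = 0.01
((R ∧ (¬R ⊃ R)) ∧ ¬(¬R ⊃ (¬R ∧ Q))) = min(0.56, 0.01) = 0.01
(((P ⊃ R) ∧ R) ⊃ ((R ∧ (¬R ⊃ R)) ∧ ¬(¬R ⊃ (¬R ∧ Q)))): min(1, 1 − 0.56 + 0.01) = 0.45

0.45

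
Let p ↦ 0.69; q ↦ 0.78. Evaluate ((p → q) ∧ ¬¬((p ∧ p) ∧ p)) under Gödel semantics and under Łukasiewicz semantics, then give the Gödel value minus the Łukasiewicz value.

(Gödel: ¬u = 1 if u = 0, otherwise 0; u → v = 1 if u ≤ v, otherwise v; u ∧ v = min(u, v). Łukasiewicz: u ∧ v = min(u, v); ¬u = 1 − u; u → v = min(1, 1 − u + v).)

0.31

Gödel evaluation:
  (p → q): 0.69 ≤ 0.78, so result = 1
  (p ∧ p) = min(0.69, 0.69) = 0.69
  ((p ∧ p) ∧ p) = min(0.69, 0.69) = 0.69
  ¬((p ∧ p) ∧ p): Gödel ¬ of 0.69 = 0 (operand ≠ 0)
  ¬¬((p ∧ p) ∧ p): Gödel ¬ of 0 = 1 (operand is 0)
  ((p → q) ∧ ¬¬((p ∧ p) ∧ p)) = min(1, 1) = 1
  Gödel value = 1
Łukasiewicz evaluation:
  (p → q): min(1, 1 − 0.69 + 0.78) = 1
  (p ∧ p) = min(0.69, 0.69) = 0.69
  ((p ∧ p) ∧ p) = min(0.69, 0.69) = 0.69
  ¬((p ∧ p) ∧ p): Łukasiewicz ¬ gives 1 − 0.69 = 0.31
  ¬¬((p ∧ p) ∧ p): Łukasiewicz ¬ gives 1 − 0.31 = 0.69
  ((p → q) ∧ ¬¬((p ∧ p) ∧ p)) = min(1, 0.69) = 0.69
  Łukasiewicz value = 0.69
Difference: 1 − 0.69 = 0.31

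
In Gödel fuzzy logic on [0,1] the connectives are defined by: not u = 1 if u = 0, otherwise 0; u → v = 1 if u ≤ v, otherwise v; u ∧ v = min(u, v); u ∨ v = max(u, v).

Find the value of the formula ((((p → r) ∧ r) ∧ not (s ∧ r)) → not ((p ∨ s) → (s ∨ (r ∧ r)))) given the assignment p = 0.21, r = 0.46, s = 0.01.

1.00

(p → r): 0.21 ≤ 0.46, so result = 1
((p → r) ∧ r) = min(1, 0.46) = 0.46
(s ∧ r) = min(0.01, 0.46) = 0.01
not (s ∧ r): Gödel ¬ of 0.01 = 0 (operand ≠ 0)
(((p → r) ∧ r) ∧ not (s ∧ r)) = min(0.46, 0) = 0
(p ∨ s) = max(0.21, 0.01) = 0.21
(r ∧ r) = min(0.46, 0.46) = 0.46
(s ∨ (r ∧ r)) = max(0.01, 0.46) = 0.46
((p ∨ s) → (s ∨ (r ∧ r))): 0.21 ≤ 0.46, so result = 1
not ((p ∨ s) → (s ∨ (r ∧ r))): Gödel ¬ of 1 = 0 (operand ≠ 0)
((((p → r) ∧ r) ∧ not (s ∧ r)) → not ((p ∨ s) → (s ∨ (r ∧ r)))): 0 ≤ 0, so result = 1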